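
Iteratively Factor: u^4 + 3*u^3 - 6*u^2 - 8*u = (u + 4)*(u^3 - u^2 - 2*u) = u*(u + 4)*(u^2 - u - 2) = u*(u + 1)*(u + 4)*(u - 2)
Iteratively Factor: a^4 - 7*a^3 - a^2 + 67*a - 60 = (a - 1)*(a^3 - 6*a^2 - 7*a + 60) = (a - 5)*(a - 1)*(a^2 - a - 12) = (a - 5)*(a - 1)*(a + 3)*(a - 4)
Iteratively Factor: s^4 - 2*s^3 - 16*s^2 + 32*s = (s + 4)*(s^3 - 6*s^2 + 8*s) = s*(s + 4)*(s^2 - 6*s + 8) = s*(s - 4)*(s + 4)*(s - 2)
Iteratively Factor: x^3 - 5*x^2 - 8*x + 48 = (x + 3)*(x^2 - 8*x + 16) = (x - 4)*(x + 3)*(x - 4)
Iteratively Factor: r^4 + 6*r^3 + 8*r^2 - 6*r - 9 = (r + 3)*(r^3 + 3*r^2 - r - 3) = (r - 1)*(r + 3)*(r^2 + 4*r + 3) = (r - 1)*(r + 1)*(r + 3)*(r + 3)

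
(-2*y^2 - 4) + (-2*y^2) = -4*y^2 - 4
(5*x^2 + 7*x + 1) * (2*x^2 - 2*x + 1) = 10*x^4 + 4*x^3 - 7*x^2 + 5*x + 1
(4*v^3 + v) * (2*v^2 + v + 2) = 8*v^5 + 4*v^4 + 10*v^3 + v^2 + 2*v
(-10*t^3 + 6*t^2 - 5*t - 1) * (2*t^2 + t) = -20*t^5 + 2*t^4 - 4*t^3 - 7*t^2 - t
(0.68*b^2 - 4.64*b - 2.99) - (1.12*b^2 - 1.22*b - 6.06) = -0.44*b^2 - 3.42*b + 3.07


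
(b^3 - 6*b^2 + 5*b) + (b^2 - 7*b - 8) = b^3 - 5*b^2 - 2*b - 8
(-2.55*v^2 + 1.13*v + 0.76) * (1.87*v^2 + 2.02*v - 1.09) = -4.7685*v^4 - 3.0379*v^3 + 6.4833*v^2 + 0.3035*v - 0.8284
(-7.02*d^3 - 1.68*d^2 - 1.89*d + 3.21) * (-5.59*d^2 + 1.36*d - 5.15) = 39.2418*d^5 - 0.156000000000001*d^4 + 44.4333*d^3 - 11.8623*d^2 + 14.0991*d - 16.5315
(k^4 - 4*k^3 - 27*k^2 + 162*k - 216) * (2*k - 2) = 2*k^5 - 10*k^4 - 46*k^3 + 378*k^2 - 756*k + 432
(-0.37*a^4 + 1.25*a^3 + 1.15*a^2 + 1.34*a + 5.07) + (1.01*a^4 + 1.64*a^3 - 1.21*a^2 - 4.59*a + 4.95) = 0.64*a^4 + 2.89*a^3 - 0.0600000000000001*a^2 - 3.25*a + 10.02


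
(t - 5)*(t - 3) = t^2 - 8*t + 15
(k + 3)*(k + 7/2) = k^2 + 13*k/2 + 21/2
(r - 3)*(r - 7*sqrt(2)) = r^2 - 7*sqrt(2)*r - 3*r + 21*sqrt(2)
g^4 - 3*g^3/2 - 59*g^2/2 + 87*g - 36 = (g - 4)*(g - 3)*(g - 1/2)*(g + 6)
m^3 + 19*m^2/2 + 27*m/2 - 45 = (m - 3/2)*(m + 5)*(m + 6)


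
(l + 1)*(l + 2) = l^2 + 3*l + 2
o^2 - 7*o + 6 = (o - 6)*(o - 1)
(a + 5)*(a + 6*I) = a^2 + 5*a + 6*I*a + 30*I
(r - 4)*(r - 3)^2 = r^3 - 10*r^2 + 33*r - 36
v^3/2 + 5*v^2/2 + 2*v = v*(v/2 + 1/2)*(v + 4)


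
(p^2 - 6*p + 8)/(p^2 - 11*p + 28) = (p - 2)/(p - 7)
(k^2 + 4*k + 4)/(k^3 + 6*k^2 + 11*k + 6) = (k + 2)/(k^2 + 4*k + 3)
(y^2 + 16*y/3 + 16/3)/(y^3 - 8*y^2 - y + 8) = (y^2 + 16*y/3 + 16/3)/(y^3 - 8*y^2 - y + 8)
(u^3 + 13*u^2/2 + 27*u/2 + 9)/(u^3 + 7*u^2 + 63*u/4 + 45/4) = 2*(u + 2)/(2*u + 5)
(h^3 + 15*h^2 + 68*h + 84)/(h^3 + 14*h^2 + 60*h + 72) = (h + 7)/(h + 6)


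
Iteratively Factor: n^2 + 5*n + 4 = (n + 4)*(n + 1)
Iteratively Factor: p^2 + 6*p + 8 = (p + 2)*(p + 4)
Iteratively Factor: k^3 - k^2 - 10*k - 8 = (k - 4)*(k^2 + 3*k + 2) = (k - 4)*(k + 2)*(k + 1)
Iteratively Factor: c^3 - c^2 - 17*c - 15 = (c + 1)*(c^2 - 2*c - 15) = (c + 1)*(c + 3)*(c - 5)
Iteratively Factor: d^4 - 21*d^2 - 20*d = (d + 1)*(d^3 - d^2 - 20*d) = (d - 5)*(d + 1)*(d^2 + 4*d) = (d - 5)*(d + 1)*(d + 4)*(d)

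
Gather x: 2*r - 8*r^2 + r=-8*r^2 + 3*r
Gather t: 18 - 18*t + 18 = 36 - 18*t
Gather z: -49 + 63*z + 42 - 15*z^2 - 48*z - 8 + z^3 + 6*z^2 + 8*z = z^3 - 9*z^2 + 23*z - 15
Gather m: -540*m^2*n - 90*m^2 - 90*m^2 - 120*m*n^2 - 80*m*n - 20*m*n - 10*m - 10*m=m^2*(-540*n - 180) + m*(-120*n^2 - 100*n - 20)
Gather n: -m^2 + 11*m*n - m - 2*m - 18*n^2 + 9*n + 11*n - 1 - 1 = -m^2 - 3*m - 18*n^2 + n*(11*m + 20) - 2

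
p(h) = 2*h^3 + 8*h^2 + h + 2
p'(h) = 6*h^2 + 16*h + 1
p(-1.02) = 7.18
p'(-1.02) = -9.08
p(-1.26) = 9.44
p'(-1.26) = -9.63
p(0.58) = 5.66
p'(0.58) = 12.30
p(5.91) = 700.18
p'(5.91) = 305.13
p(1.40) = 24.57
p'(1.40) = 35.16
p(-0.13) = 2.00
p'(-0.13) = -0.98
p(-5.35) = -80.63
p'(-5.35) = 87.14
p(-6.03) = -151.66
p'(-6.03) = 122.69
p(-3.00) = 17.00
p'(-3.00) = 7.00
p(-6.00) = -148.00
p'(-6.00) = 121.00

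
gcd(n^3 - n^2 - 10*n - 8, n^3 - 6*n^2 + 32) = n^2 - 2*n - 8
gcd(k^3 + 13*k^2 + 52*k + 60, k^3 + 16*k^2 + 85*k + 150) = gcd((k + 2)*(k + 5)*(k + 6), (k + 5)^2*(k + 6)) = k^2 + 11*k + 30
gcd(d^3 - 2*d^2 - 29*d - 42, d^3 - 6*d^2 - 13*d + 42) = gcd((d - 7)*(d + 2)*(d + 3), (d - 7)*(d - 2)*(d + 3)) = d^2 - 4*d - 21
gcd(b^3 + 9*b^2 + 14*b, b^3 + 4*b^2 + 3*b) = b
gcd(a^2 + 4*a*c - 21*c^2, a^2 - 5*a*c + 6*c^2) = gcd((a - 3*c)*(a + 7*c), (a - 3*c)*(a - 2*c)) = a - 3*c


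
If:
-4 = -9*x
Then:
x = 4/9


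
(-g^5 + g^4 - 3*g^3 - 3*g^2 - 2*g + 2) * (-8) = 8*g^5 - 8*g^4 + 24*g^3 + 24*g^2 + 16*g - 16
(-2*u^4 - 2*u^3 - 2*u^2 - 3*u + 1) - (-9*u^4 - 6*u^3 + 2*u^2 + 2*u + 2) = 7*u^4 + 4*u^3 - 4*u^2 - 5*u - 1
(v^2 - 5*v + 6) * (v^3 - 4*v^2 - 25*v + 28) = v^5 - 9*v^4 + v^3 + 129*v^2 - 290*v + 168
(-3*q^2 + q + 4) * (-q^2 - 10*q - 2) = 3*q^4 + 29*q^3 - 8*q^2 - 42*q - 8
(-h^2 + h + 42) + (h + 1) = -h^2 + 2*h + 43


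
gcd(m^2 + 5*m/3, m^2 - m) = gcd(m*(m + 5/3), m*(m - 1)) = m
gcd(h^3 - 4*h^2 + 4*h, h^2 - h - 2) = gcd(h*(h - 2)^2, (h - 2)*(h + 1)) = h - 2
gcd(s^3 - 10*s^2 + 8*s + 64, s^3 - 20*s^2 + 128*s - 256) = s^2 - 12*s + 32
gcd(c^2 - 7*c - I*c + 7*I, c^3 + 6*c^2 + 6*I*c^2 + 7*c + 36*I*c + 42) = c - I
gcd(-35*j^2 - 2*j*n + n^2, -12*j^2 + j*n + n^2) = 1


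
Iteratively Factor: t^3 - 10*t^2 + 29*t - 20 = (t - 5)*(t^2 - 5*t + 4) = (t - 5)*(t - 4)*(t - 1)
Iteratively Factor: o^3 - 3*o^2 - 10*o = (o)*(o^2 - 3*o - 10) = o*(o + 2)*(o - 5)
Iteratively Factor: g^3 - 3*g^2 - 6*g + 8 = (g - 1)*(g^2 - 2*g - 8) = (g - 4)*(g - 1)*(g + 2)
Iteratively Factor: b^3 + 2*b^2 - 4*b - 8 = (b - 2)*(b^2 + 4*b + 4) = (b - 2)*(b + 2)*(b + 2)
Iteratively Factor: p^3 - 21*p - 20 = (p - 5)*(p^2 + 5*p + 4) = (p - 5)*(p + 4)*(p + 1)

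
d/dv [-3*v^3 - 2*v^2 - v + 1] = -9*v^2 - 4*v - 1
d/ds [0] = 0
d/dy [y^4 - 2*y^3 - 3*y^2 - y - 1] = 4*y^3 - 6*y^2 - 6*y - 1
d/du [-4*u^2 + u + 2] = 1 - 8*u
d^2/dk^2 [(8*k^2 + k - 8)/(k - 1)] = 2/(k^3 - 3*k^2 + 3*k - 1)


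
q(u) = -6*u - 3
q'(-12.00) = -6.00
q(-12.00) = 69.00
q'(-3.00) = -6.00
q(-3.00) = 15.00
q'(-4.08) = -6.00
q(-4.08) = 21.48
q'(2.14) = -6.00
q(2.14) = -15.84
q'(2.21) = -6.00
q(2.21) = -16.26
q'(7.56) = -6.00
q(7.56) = -48.36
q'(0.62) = -6.00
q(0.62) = -6.72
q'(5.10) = -6.00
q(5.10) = -33.60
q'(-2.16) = -6.00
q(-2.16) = 9.96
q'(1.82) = -6.00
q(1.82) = -13.92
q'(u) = -6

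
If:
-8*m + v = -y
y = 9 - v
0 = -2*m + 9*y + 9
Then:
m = 9/8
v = 39/4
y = -3/4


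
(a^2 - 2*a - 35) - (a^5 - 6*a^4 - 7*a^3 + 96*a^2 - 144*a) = -a^5 + 6*a^4 + 7*a^3 - 95*a^2 + 142*a - 35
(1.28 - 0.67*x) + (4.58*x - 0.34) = 3.91*x + 0.94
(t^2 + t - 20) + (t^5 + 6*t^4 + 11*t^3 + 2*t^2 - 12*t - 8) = t^5 + 6*t^4 + 11*t^3 + 3*t^2 - 11*t - 28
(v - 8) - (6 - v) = 2*v - 14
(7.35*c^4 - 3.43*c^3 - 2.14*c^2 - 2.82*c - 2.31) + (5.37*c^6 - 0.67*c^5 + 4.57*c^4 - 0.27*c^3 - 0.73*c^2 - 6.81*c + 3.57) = 5.37*c^6 - 0.67*c^5 + 11.92*c^4 - 3.7*c^3 - 2.87*c^2 - 9.63*c + 1.26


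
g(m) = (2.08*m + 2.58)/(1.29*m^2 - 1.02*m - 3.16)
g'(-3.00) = -0.06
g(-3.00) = -0.32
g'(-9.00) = -0.01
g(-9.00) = -0.15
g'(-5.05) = -0.03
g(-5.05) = -0.23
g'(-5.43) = -0.03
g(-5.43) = -0.22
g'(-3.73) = -0.05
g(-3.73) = -0.28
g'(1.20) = -2.47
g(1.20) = -2.01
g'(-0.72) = -0.17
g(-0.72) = -0.62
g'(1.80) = -36.93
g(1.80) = -7.75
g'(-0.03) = -0.38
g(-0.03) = -0.80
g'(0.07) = -0.42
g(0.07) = -0.85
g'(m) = (1.02 - 2.58*m)*(2.08*m + 2.58)/(1.29*m^2 - 1.02*m - 3.16)^2 + 2.08/(1.29*m^2 - 1.02*m - 3.16) = (2.6832*m^2 - 2.1216*m - (2.08*m + 2.58)*(2.58*m - 1.02) - 6.5728)/(-1.29*m^2 + 1.02*m + 3.16)^2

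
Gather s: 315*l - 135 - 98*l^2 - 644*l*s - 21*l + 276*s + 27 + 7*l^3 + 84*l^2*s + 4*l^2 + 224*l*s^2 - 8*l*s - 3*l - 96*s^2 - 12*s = 7*l^3 - 94*l^2 + 291*l + s^2*(224*l - 96) + s*(84*l^2 - 652*l + 264) - 108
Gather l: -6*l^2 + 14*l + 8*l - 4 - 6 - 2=-6*l^2 + 22*l - 12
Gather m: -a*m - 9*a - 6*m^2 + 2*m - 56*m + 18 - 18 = -9*a - 6*m^2 + m*(-a - 54)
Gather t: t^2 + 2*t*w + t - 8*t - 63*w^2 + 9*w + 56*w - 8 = t^2 + t*(2*w - 7) - 63*w^2 + 65*w - 8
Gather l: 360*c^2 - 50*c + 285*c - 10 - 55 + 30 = 360*c^2 + 235*c - 35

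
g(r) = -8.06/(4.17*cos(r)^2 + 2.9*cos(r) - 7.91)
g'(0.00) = 0.00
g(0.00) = 9.60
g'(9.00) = 0.31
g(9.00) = 1.14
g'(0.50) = -8.51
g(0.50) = 3.74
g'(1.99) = 0.05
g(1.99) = 0.96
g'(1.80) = -0.11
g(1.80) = 0.96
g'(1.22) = -1.06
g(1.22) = 1.26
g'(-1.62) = 0.31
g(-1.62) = 1.00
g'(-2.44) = -0.31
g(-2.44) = 1.05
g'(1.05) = -1.67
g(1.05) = 1.48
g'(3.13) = 0.01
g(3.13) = 1.21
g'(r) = -8.06*(8.34*sin(r)*cos(r) + 2.9*sin(r))/(4.17*cos(r)^2 + 2.9*cos(r) - 7.91)^2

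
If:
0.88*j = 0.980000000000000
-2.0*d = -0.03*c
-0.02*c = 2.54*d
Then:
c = 0.00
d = 0.00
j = 1.11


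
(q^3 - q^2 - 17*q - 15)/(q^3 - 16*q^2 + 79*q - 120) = (q^2 + 4*q + 3)/(q^2 - 11*q + 24)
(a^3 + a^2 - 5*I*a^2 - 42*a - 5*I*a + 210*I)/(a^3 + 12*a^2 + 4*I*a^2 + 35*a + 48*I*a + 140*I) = (a^2 - a*(6 + 5*I) + 30*I)/(a^2 + a*(5 + 4*I) + 20*I)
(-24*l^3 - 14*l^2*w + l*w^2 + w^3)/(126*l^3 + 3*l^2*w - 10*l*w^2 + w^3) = (-8*l^2 - 2*l*w + w^2)/(42*l^2 - 13*l*w + w^2)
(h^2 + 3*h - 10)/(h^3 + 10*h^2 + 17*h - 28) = (h^2 + 3*h - 10)/(h^3 + 10*h^2 + 17*h - 28)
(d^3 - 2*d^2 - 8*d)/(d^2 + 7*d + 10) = d*(d - 4)/(d + 5)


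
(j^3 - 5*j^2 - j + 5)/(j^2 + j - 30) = (j^2 - 1)/(j + 6)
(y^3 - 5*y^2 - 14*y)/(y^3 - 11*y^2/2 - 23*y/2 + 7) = 2*y/(2*y - 1)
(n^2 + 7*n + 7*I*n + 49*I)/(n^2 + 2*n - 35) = (n + 7*I)/(n - 5)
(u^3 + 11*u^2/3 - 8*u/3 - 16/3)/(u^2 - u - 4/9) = 3*(u^2 + 5*u + 4)/(3*u + 1)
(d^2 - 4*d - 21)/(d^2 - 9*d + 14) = (d + 3)/(d - 2)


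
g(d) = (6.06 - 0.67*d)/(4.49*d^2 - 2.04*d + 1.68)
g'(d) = (2.04 - 8.98*d)*(6.06 - 0.67*d)/(4.49*d^2 - 2.04*d + 1.68)^2 - 0.67/(4.49*d^2 - 2.04*d + 1.68)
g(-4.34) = 0.09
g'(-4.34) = 0.03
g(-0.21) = 2.69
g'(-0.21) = 4.29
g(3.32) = 0.09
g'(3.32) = -0.07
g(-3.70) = 0.12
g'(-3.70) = 0.05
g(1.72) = 0.43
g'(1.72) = -0.56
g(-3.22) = 0.15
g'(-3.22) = 0.07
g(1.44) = 0.63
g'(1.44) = -0.94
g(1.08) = 1.13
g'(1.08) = -1.98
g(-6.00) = 0.06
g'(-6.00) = 0.01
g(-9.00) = 0.03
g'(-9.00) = 0.01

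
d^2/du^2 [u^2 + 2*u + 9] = 2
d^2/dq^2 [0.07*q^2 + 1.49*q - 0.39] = 0.140000000000000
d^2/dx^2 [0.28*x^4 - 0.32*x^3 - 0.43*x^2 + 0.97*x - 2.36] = 3.36*x^2 - 1.92*x - 0.86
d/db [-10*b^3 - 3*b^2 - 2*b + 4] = -30*b^2 - 6*b - 2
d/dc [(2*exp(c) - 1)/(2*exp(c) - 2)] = -1/(8*sinh(c/2)^2)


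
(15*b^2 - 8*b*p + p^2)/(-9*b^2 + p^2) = (-5*b + p)/(3*b + p)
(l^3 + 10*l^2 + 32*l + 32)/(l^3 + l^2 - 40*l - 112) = (l + 2)/(l - 7)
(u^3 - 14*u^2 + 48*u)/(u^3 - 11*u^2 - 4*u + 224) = u*(u - 6)/(u^2 - 3*u - 28)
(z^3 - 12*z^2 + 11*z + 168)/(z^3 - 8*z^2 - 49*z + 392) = (z + 3)/(z + 7)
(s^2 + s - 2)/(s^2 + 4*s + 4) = (s - 1)/(s + 2)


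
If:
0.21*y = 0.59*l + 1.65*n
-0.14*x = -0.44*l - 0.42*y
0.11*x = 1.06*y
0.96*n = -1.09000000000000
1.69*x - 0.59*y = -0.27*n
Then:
No Solution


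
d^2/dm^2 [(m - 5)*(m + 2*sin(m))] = 2*(5 - m)*sin(m) + 4*cos(m) + 2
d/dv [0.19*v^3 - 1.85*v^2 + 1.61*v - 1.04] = 0.57*v^2 - 3.7*v + 1.61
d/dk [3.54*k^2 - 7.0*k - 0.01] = 7.08*k - 7.0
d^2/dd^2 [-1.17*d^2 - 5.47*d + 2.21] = -2.34000000000000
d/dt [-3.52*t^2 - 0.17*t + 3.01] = -7.04*t - 0.17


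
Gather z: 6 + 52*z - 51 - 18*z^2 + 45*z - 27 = -18*z^2 + 97*z - 72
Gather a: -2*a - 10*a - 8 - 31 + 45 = 6 - 12*a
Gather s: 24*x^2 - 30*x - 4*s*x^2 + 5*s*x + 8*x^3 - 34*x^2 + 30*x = s*(-4*x^2 + 5*x) + 8*x^3 - 10*x^2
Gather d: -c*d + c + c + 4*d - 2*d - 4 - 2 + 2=2*c + d*(2 - c) - 4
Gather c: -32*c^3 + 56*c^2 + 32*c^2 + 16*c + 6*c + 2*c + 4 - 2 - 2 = -32*c^3 + 88*c^2 + 24*c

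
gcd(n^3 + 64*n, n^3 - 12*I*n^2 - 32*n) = n^2 - 8*I*n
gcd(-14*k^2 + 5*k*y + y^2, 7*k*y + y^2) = 7*k + y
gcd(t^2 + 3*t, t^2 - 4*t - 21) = t + 3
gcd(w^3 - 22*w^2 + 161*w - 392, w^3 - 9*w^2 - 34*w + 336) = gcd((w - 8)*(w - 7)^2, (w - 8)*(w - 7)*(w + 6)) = w^2 - 15*w + 56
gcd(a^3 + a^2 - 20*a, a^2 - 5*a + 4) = a - 4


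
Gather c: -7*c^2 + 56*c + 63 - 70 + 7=-7*c^2 + 56*c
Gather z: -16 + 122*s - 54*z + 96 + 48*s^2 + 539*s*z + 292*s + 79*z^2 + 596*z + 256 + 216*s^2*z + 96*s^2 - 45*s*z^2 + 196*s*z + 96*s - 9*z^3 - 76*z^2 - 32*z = 144*s^2 + 510*s - 9*z^3 + z^2*(3 - 45*s) + z*(216*s^2 + 735*s + 510) + 336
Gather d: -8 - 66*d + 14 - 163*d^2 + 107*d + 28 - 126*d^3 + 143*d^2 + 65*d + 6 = -126*d^3 - 20*d^2 + 106*d + 40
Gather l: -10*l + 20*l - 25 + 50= 10*l + 25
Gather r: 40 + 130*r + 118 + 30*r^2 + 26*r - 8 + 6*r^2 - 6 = 36*r^2 + 156*r + 144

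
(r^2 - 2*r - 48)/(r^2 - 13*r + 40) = (r + 6)/(r - 5)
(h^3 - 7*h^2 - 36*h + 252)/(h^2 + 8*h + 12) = (h^2 - 13*h + 42)/(h + 2)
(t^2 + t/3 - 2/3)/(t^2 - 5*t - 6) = (t - 2/3)/(t - 6)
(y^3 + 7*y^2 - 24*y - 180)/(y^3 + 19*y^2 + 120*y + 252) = (y - 5)/(y + 7)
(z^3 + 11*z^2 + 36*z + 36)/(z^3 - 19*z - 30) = (z + 6)/(z - 5)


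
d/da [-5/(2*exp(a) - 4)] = 5*exp(a)/(2*(exp(a) - 2)^2)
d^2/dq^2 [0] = 0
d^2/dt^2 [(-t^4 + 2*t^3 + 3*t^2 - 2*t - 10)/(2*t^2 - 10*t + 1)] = 2*(-4*t^6 + 60*t^5 - 306*t^4 + 328*t^3 - 204*t^2 + 618*t - 997)/(8*t^6 - 120*t^5 + 612*t^4 - 1120*t^3 + 306*t^2 - 30*t + 1)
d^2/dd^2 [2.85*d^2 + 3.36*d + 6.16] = 5.70000000000000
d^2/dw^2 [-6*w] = 0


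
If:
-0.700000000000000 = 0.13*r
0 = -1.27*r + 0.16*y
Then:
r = -5.38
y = -42.74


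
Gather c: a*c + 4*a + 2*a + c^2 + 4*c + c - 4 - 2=6*a + c^2 + c*(a + 5) - 6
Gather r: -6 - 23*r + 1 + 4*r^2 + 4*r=4*r^2 - 19*r - 5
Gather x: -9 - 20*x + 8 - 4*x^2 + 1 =-4*x^2 - 20*x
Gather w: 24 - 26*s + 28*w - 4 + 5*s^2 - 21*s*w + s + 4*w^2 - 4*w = 5*s^2 - 25*s + 4*w^2 + w*(24 - 21*s) + 20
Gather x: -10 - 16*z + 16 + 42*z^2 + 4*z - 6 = 42*z^2 - 12*z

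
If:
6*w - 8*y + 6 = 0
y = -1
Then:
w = -7/3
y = -1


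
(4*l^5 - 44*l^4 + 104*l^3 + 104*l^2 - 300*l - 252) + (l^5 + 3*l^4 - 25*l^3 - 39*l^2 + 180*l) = 5*l^5 - 41*l^4 + 79*l^3 + 65*l^2 - 120*l - 252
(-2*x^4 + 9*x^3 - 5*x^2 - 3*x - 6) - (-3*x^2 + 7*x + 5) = -2*x^4 + 9*x^3 - 2*x^2 - 10*x - 11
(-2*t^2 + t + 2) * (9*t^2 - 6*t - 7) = -18*t^4 + 21*t^3 + 26*t^2 - 19*t - 14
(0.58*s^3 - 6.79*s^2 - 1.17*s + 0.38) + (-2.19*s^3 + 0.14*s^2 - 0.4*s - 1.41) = -1.61*s^3 - 6.65*s^2 - 1.57*s - 1.03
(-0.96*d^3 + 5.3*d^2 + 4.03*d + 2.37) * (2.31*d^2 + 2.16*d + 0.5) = -2.2176*d^5 + 10.1694*d^4 + 20.2773*d^3 + 16.8295*d^2 + 7.1342*d + 1.185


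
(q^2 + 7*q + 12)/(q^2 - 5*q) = (q^2 + 7*q + 12)/(q*(q - 5))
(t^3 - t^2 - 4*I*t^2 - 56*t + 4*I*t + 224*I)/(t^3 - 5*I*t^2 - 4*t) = (t^2 - t - 56)/(t*(t - I))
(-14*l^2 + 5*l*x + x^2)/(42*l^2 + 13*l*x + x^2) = (-2*l + x)/(6*l + x)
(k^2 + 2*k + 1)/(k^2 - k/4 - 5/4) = 4*(k + 1)/(4*k - 5)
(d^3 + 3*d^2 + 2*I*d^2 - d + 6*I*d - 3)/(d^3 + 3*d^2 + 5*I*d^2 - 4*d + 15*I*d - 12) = (d + I)/(d + 4*I)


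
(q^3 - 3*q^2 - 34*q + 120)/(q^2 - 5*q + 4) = (q^2 + q - 30)/(q - 1)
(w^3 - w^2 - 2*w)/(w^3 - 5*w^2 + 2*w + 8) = w/(w - 4)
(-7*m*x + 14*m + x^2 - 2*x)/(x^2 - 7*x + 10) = (-7*m + x)/(x - 5)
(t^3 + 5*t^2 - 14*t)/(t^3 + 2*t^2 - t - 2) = t*(t^2 + 5*t - 14)/(t^3 + 2*t^2 - t - 2)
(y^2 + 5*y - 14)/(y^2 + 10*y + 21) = (y - 2)/(y + 3)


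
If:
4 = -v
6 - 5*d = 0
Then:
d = 6/5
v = -4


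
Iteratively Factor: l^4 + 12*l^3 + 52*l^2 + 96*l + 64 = (l + 2)*(l^3 + 10*l^2 + 32*l + 32) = (l + 2)^2*(l^2 + 8*l + 16) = (l + 2)^2*(l + 4)*(l + 4)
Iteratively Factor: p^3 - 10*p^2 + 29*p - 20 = (p - 5)*(p^2 - 5*p + 4) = (p - 5)*(p - 1)*(p - 4)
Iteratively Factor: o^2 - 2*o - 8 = (o - 4)*(o + 2)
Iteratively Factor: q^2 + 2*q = (q + 2)*(q)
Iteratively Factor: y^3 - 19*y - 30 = (y - 5)*(y^2 + 5*y + 6) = (y - 5)*(y + 2)*(y + 3)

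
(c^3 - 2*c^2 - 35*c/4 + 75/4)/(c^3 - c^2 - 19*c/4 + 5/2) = (2*c^2 + c - 15)/(2*c^2 + 3*c - 2)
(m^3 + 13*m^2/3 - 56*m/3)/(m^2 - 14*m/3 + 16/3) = m*(m + 7)/(m - 2)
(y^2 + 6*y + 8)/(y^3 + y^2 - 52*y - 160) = (y + 2)/(y^2 - 3*y - 40)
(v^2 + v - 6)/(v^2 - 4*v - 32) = (-v^2 - v + 6)/(-v^2 + 4*v + 32)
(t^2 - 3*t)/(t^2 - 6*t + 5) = t*(t - 3)/(t^2 - 6*t + 5)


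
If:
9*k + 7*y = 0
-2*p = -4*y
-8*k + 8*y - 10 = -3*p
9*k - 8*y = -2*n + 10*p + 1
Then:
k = -5/13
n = 119/13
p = 90/91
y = 45/91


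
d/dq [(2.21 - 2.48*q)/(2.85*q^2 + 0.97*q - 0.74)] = (7.068*q^2 - 12.597*q - 0.3085)/(8.1225*q^4 + 5.529*q^3 - 3.2771*q^2 - 1.4356*q + 0.5476)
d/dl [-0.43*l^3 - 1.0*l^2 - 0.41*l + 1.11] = -1.29*l^2 - 2.0*l - 0.41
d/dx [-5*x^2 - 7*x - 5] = -10*x - 7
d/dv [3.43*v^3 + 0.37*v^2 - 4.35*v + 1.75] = 10.29*v^2 + 0.74*v - 4.35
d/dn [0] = 0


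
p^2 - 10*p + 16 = (p - 8)*(p - 2)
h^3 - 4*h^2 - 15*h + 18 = (h - 6)*(h - 1)*(h + 3)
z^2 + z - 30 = (z - 5)*(z + 6)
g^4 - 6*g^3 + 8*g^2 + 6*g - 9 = (g - 3)^2*(g - 1)*(g + 1)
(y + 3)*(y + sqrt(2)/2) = y^2 + sqrt(2)*y/2 + 3*y + 3*sqrt(2)/2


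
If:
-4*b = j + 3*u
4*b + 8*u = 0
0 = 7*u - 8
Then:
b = -16/7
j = 40/7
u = 8/7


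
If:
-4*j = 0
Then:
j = 0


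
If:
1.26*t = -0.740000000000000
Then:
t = -0.59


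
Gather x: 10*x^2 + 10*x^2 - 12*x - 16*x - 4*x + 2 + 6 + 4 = 20*x^2 - 32*x + 12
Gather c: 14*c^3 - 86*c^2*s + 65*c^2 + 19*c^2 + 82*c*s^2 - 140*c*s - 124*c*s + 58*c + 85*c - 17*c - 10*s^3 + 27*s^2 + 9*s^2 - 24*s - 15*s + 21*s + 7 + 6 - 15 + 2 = 14*c^3 + c^2*(84 - 86*s) + c*(82*s^2 - 264*s + 126) - 10*s^3 + 36*s^2 - 18*s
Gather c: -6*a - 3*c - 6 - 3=-6*a - 3*c - 9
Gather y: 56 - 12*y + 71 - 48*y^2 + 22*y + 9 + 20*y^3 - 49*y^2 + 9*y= 20*y^3 - 97*y^2 + 19*y + 136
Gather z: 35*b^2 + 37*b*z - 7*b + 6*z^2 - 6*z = 35*b^2 - 7*b + 6*z^2 + z*(37*b - 6)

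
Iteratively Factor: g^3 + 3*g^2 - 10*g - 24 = (g + 2)*(g^2 + g - 12) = (g + 2)*(g + 4)*(g - 3)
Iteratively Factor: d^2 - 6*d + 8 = (d - 4)*(d - 2)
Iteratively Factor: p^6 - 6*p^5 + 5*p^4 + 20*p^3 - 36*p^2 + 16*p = (p - 1)*(p^5 - 5*p^4 + 20*p^2 - 16*p) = p*(p - 1)*(p^4 - 5*p^3 + 20*p - 16) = p*(p - 2)*(p - 1)*(p^3 - 3*p^2 - 6*p + 8) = p*(p - 4)*(p - 2)*(p - 1)*(p^2 + p - 2) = p*(p - 4)*(p - 2)*(p - 1)^2*(p + 2)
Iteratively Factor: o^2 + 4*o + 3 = (o + 1)*(o + 3)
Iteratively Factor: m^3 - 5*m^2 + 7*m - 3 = (m - 1)*(m^2 - 4*m + 3) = (m - 3)*(m - 1)*(m - 1)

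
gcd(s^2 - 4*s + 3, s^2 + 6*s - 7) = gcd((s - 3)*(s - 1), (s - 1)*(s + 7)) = s - 1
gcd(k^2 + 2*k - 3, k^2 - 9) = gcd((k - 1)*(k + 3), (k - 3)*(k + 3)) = k + 3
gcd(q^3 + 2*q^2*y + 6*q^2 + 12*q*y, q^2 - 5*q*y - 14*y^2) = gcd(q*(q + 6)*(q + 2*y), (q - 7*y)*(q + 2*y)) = q + 2*y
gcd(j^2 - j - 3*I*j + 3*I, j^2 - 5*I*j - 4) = 1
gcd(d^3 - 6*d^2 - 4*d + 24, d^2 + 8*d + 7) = 1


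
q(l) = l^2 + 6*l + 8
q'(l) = 2*l + 6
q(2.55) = 29.80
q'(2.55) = 11.10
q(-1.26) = 2.03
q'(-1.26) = 3.48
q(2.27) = 26.77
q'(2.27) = 10.54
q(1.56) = 19.79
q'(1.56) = 9.12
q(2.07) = 24.70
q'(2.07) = 10.14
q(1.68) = 20.90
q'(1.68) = 9.36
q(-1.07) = 2.72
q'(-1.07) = 3.86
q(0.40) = 10.56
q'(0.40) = 6.80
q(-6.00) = 8.00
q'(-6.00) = -6.00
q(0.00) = 8.00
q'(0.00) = 6.00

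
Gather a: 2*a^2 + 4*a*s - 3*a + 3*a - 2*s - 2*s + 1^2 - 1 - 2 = 2*a^2 + 4*a*s - 4*s - 2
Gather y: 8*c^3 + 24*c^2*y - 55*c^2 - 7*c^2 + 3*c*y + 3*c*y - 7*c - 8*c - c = 8*c^3 - 62*c^2 - 16*c + y*(24*c^2 + 6*c)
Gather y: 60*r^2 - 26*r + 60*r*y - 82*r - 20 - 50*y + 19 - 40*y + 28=60*r^2 - 108*r + y*(60*r - 90) + 27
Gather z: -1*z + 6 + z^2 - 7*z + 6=z^2 - 8*z + 12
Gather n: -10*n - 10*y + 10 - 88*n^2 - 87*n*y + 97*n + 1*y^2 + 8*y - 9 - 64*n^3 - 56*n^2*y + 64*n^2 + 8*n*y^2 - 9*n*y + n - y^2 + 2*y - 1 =-64*n^3 + n^2*(-56*y - 24) + n*(8*y^2 - 96*y + 88)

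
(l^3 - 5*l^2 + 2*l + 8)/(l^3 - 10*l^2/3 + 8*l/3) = 3*(l^2 - 3*l - 4)/(l*(3*l - 4))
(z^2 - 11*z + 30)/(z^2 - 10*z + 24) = (z - 5)/(z - 4)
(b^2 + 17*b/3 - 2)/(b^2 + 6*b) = (b - 1/3)/b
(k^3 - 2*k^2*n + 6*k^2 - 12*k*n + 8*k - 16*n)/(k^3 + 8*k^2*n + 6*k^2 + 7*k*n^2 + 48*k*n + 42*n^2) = (k^3 - 2*k^2*n + 6*k^2 - 12*k*n + 8*k - 16*n)/(k^3 + 8*k^2*n + 6*k^2 + 7*k*n^2 + 48*k*n + 42*n^2)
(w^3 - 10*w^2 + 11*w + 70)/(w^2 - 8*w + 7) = (w^2 - 3*w - 10)/(w - 1)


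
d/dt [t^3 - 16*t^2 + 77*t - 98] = 3*t^2 - 32*t + 77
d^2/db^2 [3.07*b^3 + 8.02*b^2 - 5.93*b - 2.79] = 18.42*b + 16.04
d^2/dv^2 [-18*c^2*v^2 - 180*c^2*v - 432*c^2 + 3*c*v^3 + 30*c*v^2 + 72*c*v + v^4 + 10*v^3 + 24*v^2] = -36*c^2 + 18*c*v + 60*c + 12*v^2 + 60*v + 48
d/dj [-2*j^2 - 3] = -4*j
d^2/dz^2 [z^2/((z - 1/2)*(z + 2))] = 8*(-3*z^3 + 6*z^2 + 2)/(8*z^6 + 36*z^5 + 30*z^4 - 45*z^3 - 30*z^2 + 36*z - 8)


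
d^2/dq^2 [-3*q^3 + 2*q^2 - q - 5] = 4 - 18*q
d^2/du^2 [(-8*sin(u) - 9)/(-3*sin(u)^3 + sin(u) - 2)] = (-288*sin(u)^7 - 729*sin(u)^6 + 336*sin(u)^5 + 1650*sin(u)^4 + 534*sin(u)^3 - 763*sin(u)^2 - 374*sin(u) + 50)/(3*sin(u)^3 - sin(u) + 2)^3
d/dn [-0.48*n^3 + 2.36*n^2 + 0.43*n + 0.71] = -1.44*n^2 + 4.72*n + 0.43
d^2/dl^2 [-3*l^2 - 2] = -6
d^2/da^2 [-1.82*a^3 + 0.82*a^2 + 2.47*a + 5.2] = 1.64 - 10.92*a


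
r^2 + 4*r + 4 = (r + 2)^2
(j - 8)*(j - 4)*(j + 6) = j^3 - 6*j^2 - 40*j + 192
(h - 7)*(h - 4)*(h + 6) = h^3 - 5*h^2 - 38*h + 168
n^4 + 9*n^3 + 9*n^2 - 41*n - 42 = (n - 2)*(n + 1)*(n + 3)*(n + 7)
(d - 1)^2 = d^2 - 2*d + 1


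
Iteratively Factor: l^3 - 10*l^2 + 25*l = (l - 5)*(l^2 - 5*l) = (l - 5)^2*(l)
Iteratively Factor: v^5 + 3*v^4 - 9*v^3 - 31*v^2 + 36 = (v - 1)*(v^4 + 4*v^3 - 5*v^2 - 36*v - 36) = (v - 1)*(v + 2)*(v^3 + 2*v^2 - 9*v - 18) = (v - 1)*(v + 2)*(v + 3)*(v^2 - v - 6) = (v - 1)*(v + 2)^2*(v + 3)*(v - 3)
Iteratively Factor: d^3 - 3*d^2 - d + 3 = (d - 3)*(d^2 - 1) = (d - 3)*(d + 1)*(d - 1)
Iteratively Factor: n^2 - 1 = (n + 1)*(n - 1)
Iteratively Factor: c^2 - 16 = (c + 4)*(c - 4)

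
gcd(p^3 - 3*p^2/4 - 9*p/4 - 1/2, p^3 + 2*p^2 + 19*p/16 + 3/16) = p^2 + 5*p/4 + 1/4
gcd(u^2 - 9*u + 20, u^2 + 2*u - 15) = 1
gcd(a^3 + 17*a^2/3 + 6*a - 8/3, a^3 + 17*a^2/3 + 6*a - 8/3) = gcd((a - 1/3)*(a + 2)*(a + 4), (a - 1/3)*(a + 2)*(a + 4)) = a^3 + 17*a^2/3 + 6*a - 8/3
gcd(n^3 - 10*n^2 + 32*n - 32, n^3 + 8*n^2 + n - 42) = n - 2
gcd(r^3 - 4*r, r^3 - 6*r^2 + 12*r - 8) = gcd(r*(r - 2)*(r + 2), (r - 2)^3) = r - 2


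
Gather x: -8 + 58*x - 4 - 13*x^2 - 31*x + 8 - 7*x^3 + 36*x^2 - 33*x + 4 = -7*x^3 + 23*x^2 - 6*x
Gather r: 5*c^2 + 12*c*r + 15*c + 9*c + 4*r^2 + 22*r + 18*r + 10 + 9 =5*c^2 + 24*c + 4*r^2 + r*(12*c + 40) + 19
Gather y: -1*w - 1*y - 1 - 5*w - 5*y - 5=-6*w - 6*y - 6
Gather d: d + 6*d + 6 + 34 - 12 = 7*d + 28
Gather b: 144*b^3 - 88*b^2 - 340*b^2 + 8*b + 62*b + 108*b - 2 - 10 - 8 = 144*b^3 - 428*b^2 + 178*b - 20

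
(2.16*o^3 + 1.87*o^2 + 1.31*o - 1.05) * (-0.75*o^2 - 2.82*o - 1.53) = -1.62*o^5 - 7.4937*o^4 - 9.5607*o^3 - 5.7678*o^2 + 0.9567*o + 1.6065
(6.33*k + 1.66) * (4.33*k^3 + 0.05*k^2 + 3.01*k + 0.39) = 27.4089*k^4 + 7.5043*k^3 + 19.1363*k^2 + 7.4653*k + 0.6474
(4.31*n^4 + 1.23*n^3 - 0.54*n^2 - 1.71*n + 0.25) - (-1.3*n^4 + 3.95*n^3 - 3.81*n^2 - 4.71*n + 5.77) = 5.61*n^4 - 2.72*n^3 + 3.27*n^2 + 3.0*n - 5.52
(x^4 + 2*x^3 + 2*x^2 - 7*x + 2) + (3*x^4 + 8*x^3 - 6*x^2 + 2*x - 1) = 4*x^4 + 10*x^3 - 4*x^2 - 5*x + 1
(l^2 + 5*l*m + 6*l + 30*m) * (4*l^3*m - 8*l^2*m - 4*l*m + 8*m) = 4*l^5*m + 20*l^4*m^2 + 16*l^4*m + 80*l^3*m^2 - 52*l^3*m - 260*l^2*m^2 - 16*l^2*m - 80*l*m^2 + 48*l*m + 240*m^2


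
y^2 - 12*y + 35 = (y - 7)*(y - 5)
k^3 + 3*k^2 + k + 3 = (k + 3)*(k - I)*(k + I)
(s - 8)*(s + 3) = s^2 - 5*s - 24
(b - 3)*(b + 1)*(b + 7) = b^3 + 5*b^2 - 17*b - 21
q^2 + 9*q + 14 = (q + 2)*(q + 7)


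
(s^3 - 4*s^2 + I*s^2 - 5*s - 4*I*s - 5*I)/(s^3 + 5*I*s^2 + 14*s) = (s^3 + s^2*(-4 + I) - s*(5 + 4*I) - 5*I)/(s*(s^2 + 5*I*s + 14))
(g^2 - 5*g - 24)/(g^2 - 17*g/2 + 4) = 2*(g + 3)/(2*g - 1)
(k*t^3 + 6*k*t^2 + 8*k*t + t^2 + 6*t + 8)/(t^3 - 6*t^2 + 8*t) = (k*t^3 + 6*k*t^2 + 8*k*t + t^2 + 6*t + 8)/(t*(t^2 - 6*t + 8))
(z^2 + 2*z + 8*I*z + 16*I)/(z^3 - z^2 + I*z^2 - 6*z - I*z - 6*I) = (z + 8*I)/(z^2 + z*(-3 + I) - 3*I)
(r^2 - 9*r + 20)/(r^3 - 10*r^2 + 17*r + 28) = (r - 5)/(r^2 - 6*r - 7)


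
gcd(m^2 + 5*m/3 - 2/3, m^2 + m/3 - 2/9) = m - 1/3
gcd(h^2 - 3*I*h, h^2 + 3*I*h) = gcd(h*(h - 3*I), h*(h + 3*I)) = h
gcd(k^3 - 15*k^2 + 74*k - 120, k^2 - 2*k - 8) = k - 4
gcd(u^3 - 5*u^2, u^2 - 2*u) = u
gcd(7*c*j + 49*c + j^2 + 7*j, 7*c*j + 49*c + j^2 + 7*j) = 7*c*j + 49*c + j^2 + 7*j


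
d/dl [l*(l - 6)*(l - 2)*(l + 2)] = 4*l^3 - 18*l^2 - 8*l + 24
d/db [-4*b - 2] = -4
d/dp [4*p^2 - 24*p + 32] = 8*p - 24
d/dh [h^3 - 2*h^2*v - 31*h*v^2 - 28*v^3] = 3*h^2 - 4*h*v - 31*v^2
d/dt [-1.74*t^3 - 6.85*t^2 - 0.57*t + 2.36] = -5.22*t^2 - 13.7*t - 0.57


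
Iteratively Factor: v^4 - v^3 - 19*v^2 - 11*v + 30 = (v - 1)*(v^3 - 19*v - 30) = (v - 1)*(v + 3)*(v^2 - 3*v - 10) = (v - 1)*(v + 2)*(v + 3)*(v - 5)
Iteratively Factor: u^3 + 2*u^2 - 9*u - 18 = (u - 3)*(u^2 + 5*u + 6) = (u - 3)*(u + 3)*(u + 2)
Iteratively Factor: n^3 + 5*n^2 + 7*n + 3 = (n + 3)*(n^2 + 2*n + 1) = (n + 1)*(n + 3)*(n + 1)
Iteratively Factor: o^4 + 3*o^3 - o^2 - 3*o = (o)*(o^3 + 3*o^2 - o - 3) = o*(o + 1)*(o^2 + 2*o - 3) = o*(o + 1)*(o + 3)*(o - 1)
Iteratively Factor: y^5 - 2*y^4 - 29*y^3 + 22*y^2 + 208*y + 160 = (y + 1)*(y^4 - 3*y^3 - 26*y^2 + 48*y + 160) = (y - 4)*(y + 1)*(y^3 + y^2 - 22*y - 40) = (y - 5)*(y - 4)*(y + 1)*(y^2 + 6*y + 8) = (y - 5)*(y - 4)*(y + 1)*(y + 4)*(y + 2)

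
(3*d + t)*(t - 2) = 3*d*t - 6*d + t^2 - 2*t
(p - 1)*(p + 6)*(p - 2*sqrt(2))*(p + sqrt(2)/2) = p^4 - 3*sqrt(2)*p^3/2 + 5*p^3 - 15*sqrt(2)*p^2/2 - 8*p^2 - 10*p + 9*sqrt(2)*p + 12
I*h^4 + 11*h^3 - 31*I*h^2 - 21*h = h*(h - 7*I)*(h - 3*I)*(I*h + 1)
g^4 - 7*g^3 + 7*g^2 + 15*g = g*(g - 5)*(g - 3)*(g + 1)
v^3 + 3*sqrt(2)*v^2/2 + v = v*(v + sqrt(2)/2)*(v + sqrt(2))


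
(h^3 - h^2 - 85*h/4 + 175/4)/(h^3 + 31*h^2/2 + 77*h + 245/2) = (4*h^2 - 24*h + 35)/(2*(2*h^2 + 21*h + 49))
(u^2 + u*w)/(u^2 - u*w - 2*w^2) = u/(u - 2*w)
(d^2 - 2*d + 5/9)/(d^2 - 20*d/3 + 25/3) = (d - 1/3)/(d - 5)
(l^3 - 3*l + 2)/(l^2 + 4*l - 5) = (l^2 + l - 2)/(l + 5)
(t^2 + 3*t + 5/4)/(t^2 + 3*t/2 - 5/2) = (t + 1/2)/(t - 1)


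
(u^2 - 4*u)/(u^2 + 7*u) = (u - 4)/(u + 7)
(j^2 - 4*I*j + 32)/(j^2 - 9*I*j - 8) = (j + 4*I)/(j - I)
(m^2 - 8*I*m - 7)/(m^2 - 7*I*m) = (m - I)/m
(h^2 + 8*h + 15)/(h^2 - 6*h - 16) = (h^2 + 8*h + 15)/(h^2 - 6*h - 16)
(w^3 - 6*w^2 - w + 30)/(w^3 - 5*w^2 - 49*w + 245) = (w^2 - w - 6)/(w^2 - 49)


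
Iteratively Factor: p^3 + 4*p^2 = (p)*(p^2 + 4*p) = p*(p + 4)*(p)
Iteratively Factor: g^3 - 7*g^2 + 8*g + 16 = (g + 1)*(g^2 - 8*g + 16) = (g - 4)*(g + 1)*(g - 4)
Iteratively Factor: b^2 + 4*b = (b)*(b + 4)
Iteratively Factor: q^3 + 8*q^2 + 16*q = (q)*(q^2 + 8*q + 16) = q*(q + 4)*(q + 4)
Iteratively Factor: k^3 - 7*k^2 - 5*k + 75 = (k - 5)*(k^2 - 2*k - 15) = (k - 5)^2*(k + 3)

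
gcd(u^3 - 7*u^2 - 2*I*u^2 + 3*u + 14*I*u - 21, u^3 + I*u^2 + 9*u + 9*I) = u^2 - 2*I*u + 3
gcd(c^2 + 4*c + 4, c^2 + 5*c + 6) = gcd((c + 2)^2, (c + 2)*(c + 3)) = c + 2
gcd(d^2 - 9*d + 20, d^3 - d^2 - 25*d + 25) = d - 5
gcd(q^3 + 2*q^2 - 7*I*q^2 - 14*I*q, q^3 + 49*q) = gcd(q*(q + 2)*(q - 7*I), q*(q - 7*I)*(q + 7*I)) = q^2 - 7*I*q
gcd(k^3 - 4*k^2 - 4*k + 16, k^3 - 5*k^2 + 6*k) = k - 2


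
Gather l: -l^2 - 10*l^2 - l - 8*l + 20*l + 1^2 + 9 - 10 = -11*l^2 + 11*l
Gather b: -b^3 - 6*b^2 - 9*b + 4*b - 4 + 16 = -b^3 - 6*b^2 - 5*b + 12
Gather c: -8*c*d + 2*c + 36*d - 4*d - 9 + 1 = c*(2 - 8*d) + 32*d - 8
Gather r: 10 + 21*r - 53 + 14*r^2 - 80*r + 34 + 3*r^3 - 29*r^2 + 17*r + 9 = 3*r^3 - 15*r^2 - 42*r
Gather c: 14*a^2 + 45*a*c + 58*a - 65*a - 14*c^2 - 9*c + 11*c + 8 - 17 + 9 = 14*a^2 - 7*a - 14*c^2 + c*(45*a + 2)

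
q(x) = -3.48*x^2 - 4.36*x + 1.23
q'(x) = -6.96*x - 4.36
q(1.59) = -14.50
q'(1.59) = -15.43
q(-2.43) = -8.72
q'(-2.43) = 12.55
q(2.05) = -22.33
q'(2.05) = -18.63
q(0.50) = -1.82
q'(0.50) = -7.84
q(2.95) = -41.92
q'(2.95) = -24.89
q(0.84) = -4.89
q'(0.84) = -10.21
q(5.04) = -109.14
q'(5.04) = -39.44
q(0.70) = -3.53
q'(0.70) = -9.23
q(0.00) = 1.23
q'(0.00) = -4.36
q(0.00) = 1.23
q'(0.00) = -4.36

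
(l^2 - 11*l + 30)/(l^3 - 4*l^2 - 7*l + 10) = (l - 6)/(l^2 + l - 2)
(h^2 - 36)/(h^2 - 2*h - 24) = (h + 6)/(h + 4)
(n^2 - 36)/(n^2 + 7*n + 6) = (n - 6)/(n + 1)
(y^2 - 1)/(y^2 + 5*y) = (y^2 - 1)/(y*(y + 5))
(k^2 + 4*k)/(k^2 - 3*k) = (k + 4)/(k - 3)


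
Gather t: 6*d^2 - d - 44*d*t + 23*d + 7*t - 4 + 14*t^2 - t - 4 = 6*d^2 + 22*d + 14*t^2 + t*(6 - 44*d) - 8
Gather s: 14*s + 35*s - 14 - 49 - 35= 49*s - 98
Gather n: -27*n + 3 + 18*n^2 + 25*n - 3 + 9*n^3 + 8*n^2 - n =9*n^3 + 26*n^2 - 3*n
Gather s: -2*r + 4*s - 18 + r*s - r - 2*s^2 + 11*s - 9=-3*r - 2*s^2 + s*(r + 15) - 27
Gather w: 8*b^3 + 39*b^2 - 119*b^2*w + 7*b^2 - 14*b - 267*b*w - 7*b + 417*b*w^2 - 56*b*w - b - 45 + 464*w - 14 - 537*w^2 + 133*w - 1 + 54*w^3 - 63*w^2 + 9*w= 8*b^3 + 46*b^2 - 22*b + 54*w^3 + w^2*(417*b - 600) + w*(-119*b^2 - 323*b + 606) - 60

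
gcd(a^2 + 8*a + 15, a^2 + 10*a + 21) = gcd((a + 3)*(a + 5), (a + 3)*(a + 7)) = a + 3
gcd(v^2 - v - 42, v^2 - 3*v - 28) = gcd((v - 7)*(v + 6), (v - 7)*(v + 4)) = v - 7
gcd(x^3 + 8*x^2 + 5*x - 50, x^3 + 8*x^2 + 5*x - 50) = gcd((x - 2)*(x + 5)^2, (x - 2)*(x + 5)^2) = x^3 + 8*x^2 + 5*x - 50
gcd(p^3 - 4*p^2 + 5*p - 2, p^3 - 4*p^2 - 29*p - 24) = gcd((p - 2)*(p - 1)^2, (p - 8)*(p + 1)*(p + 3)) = 1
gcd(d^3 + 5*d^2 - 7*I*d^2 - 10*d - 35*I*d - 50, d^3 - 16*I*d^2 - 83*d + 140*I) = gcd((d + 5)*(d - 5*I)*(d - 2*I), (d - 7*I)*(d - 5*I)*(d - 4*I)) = d - 5*I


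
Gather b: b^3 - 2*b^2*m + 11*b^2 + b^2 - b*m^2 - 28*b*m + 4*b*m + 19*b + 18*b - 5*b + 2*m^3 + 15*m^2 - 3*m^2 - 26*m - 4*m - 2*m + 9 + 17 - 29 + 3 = b^3 + b^2*(12 - 2*m) + b*(-m^2 - 24*m + 32) + 2*m^3 + 12*m^2 - 32*m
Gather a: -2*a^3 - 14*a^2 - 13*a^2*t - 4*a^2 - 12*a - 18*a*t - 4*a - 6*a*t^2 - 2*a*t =-2*a^3 + a^2*(-13*t - 18) + a*(-6*t^2 - 20*t - 16)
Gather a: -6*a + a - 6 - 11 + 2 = -5*a - 15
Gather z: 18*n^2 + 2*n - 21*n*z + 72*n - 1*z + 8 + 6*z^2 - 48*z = 18*n^2 + 74*n + 6*z^2 + z*(-21*n - 49) + 8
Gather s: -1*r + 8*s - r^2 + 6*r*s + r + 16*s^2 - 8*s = -r^2 + 6*r*s + 16*s^2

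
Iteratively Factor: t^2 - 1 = (t + 1)*(t - 1)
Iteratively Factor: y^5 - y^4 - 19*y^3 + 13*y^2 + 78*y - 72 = (y + 3)*(y^4 - 4*y^3 - 7*y^2 + 34*y - 24) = (y + 3)^2*(y^3 - 7*y^2 + 14*y - 8) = (y - 2)*(y + 3)^2*(y^2 - 5*y + 4) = (y - 2)*(y - 1)*(y + 3)^2*(y - 4)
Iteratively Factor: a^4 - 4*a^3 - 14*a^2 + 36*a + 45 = (a + 3)*(a^3 - 7*a^2 + 7*a + 15) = (a - 5)*(a + 3)*(a^2 - 2*a - 3) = (a - 5)*(a - 3)*(a + 3)*(a + 1)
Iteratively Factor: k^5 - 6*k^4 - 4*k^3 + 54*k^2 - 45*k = (k)*(k^4 - 6*k^3 - 4*k^2 + 54*k - 45) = k*(k - 1)*(k^3 - 5*k^2 - 9*k + 45) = k*(k - 5)*(k - 1)*(k^2 - 9) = k*(k - 5)*(k - 3)*(k - 1)*(k + 3)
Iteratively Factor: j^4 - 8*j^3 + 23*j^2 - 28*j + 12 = (j - 2)*(j^3 - 6*j^2 + 11*j - 6) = (j - 2)*(j - 1)*(j^2 - 5*j + 6) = (j - 3)*(j - 2)*(j - 1)*(j - 2)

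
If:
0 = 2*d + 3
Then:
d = -3/2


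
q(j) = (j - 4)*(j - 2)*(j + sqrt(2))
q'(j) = (j - 4)*(j - 2) + (j - 4)*(j + sqrt(2)) + (j - 2)*(j + sqrt(2))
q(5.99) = 58.79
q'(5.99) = 52.22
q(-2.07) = -16.20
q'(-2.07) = 31.35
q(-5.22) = -253.35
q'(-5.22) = 129.14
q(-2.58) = -35.13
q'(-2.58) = 43.15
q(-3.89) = -115.05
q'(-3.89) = 80.59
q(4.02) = 0.22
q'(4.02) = 11.13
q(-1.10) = 4.97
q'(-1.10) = 13.23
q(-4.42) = -162.48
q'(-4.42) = 98.66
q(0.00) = 11.31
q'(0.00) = -0.49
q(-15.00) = -4388.21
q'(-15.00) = 812.09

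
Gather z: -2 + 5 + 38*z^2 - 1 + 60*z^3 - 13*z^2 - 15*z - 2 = 60*z^3 + 25*z^2 - 15*z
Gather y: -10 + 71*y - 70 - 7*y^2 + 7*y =-7*y^2 + 78*y - 80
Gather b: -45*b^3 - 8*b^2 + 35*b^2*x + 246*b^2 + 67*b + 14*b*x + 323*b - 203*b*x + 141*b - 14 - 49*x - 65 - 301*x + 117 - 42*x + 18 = -45*b^3 + b^2*(35*x + 238) + b*(531 - 189*x) - 392*x + 56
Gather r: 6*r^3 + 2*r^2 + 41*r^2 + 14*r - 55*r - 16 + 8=6*r^3 + 43*r^2 - 41*r - 8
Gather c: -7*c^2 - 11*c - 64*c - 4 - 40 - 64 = -7*c^2 - 75*c - 108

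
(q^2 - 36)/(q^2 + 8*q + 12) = (q - 6)/(q + 2)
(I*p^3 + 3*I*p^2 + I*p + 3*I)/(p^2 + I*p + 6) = I*(p^3 + 3*p^2 + p + 3)/(p^2 + I*p + 6)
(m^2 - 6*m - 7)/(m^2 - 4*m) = (m^2 - 6*m - 7)/(m*(m - 4))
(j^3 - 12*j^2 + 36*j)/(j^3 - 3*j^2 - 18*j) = (j - 6)/(j + 3)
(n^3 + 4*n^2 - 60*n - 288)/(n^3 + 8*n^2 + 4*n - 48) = (n^2 - 2*n - 48)/(n^2 + 2*n - 8)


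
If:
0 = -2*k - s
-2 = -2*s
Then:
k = -1/2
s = 1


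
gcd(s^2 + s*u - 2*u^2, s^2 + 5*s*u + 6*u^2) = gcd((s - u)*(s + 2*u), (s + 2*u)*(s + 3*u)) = s + 2*u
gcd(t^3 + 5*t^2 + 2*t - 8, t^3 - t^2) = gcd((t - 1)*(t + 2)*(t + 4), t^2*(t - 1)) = t - 1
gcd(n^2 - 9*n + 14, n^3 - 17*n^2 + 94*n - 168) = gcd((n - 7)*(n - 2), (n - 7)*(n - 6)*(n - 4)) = n - 7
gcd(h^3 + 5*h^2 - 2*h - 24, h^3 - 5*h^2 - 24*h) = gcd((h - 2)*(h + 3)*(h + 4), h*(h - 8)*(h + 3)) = h + 3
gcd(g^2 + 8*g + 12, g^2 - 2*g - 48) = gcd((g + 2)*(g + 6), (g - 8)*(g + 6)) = g + 6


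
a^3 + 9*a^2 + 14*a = a*(a + 2)*(a + 7)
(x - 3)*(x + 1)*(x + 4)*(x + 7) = x^4 + 9*x^3 + 3*x^2 - 89*x - 84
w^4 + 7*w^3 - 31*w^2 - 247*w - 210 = (w - 6)*(w + 1)*(w + 5)*(w + 7)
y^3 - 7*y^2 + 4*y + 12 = (y - 6)*(y - 2)*(y + 1)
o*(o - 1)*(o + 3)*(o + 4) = o^4 + 6*o^3 + 5*o^2 - 12*o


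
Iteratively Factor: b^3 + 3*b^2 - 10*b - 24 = (b + 2)*(b^2 + b - 12) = (b - 3)*(b + 2)*(b + 4)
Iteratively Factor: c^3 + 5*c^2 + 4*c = (c)*(c^2 + 5*c + 4) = c*(c + 4)*(c + 1)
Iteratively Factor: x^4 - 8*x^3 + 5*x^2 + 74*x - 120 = (x - 4)*(x^3 - 4*x^2 - 11*x + 30) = (x - 4)*(x - 2)*(x^2 - 2*x - 15) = (x - 4)*(x - 2)*(x + 3)*(x - 5)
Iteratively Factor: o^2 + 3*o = (o)*(o + 3)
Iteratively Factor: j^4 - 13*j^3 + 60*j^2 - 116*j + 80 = (j - 2)*(j^3 - 11*j^2 + 38*j - 40) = (j - 2)^2*(j^2 - 9*j + 20) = (j - 5)*(j - 2)^2*(j - 4)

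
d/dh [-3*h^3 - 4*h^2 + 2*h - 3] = -9*h^2 - 8*h + 2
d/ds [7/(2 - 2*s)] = 7/(2*(s - 1)^2)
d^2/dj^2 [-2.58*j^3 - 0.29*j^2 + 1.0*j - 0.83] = -15.48*j - 0.58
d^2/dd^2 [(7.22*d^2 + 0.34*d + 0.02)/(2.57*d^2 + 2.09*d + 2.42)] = (5.6843418860808e-14*d^4 - 73.0702399999999*d^3 - 268.63182*d^2 - 12.04302*d + 81.05306)/(16.974593*d^6 + 41.412723*d^5 + 81.629625*d^4 + 87.120605*d^3 + 76.86525*d^2 + 36.719628*d + 14.172488)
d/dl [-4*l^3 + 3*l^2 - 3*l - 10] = -12*l^2 + 6*l - 3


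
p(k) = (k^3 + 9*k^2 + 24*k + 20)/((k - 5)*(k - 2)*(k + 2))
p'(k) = (3*k^2 + 18*k + 24)/((k - 5)*(k - 2)*(k + 2)) - (k^3 + 9*k^2 + 24*k + 20)/((k - 5)*(k - 2)*(k + 2)^2) - (k^3 + 9*k^2 + 24*k + 20)/((k - 5)*(k - 2)^2*(k + 2)) - (k^3 + 9*k^2 + 24*k + 20)/((k - 5)^2*(k - 2)*(k + 2)) = 14*(10 - k^2)/(k^4 - 14*k^3 + 69*k^2 - 140*k + 100)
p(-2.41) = -0.03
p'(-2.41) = 0.05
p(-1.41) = 0.10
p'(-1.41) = 0.23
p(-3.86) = -0.04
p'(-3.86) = -0.03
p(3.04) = -19.88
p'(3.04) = 2.56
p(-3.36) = -0.05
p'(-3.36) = -0.01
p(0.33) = 1.59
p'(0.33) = 2.28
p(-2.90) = -0.05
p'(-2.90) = 0.01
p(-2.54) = -0.04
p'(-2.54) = 0.04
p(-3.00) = -0.05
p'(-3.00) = 0.01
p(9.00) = 5.50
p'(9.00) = -1.27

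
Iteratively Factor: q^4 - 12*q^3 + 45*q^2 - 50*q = (q - 5)*(q^3 - 7*q^2 + 10*q) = (q - 5)*(q - 2)*(q^2 - 5*q) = q*(q - 5)*(q - 2)*(q - 5)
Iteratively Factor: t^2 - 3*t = (t - 3)*(t)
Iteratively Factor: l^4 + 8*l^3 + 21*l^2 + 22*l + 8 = (l + 1)*(l^3 + 7*l^2 + 14*l + 8) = (l + 1)^2*(l^2 + 6*l + 8) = (l + 1)^2*(l + 2)*(l + 4)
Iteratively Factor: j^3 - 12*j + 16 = (j + 4)*(j^2 - 4*j + 4) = (j - 2)*(j + 4)*(j - 2)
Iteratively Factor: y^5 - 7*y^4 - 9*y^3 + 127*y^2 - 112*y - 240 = (y + 4)*(y^4 - 11*y^3 + 35*y^2 - 13*y - 60) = (y - 4)*(y + 4)*(y^3 - 7*y^2 + 7*y + 15) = (y - 4)*(y - 3)*(y + 4)*(y^2 - 4*y - 5) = (y - 4)*(y - 3)*(y + 1)*(y + 4)*(y - 5)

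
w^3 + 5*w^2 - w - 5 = (w - 1)*(w + 1)*(w + 5)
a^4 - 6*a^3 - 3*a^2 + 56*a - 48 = (a - 4)^2*(a - 1)*(a + 3)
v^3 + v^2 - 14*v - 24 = (v - 4)*(v + 2)*(v + 3)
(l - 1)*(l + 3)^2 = l^3 + 5*l^2 + 3*l - 9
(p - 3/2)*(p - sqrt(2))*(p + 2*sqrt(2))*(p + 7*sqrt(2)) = p^4 - 3*p^3/2 + 8*sqrt(2)*p^3 - 12*sqrt(2)*p^2 + 10*p^2 - 28*sqrt(2)*p - 15*p + 42*sqrt(2)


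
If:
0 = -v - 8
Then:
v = -8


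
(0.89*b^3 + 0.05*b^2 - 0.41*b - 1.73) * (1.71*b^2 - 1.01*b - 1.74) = 1.5219*b^5 - 0.8134*b^4 - 2.3002*b^3 - 2.6312*b^2 + 2.4607*b + 3.0102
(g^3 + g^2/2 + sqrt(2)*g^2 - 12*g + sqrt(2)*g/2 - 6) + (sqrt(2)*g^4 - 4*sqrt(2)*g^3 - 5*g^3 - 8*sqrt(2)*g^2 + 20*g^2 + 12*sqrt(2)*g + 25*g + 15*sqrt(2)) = sqrt(2)*g^4 - 4*sqrt(2)*g^3 - 4*g^3 - 7*sqrt(2)*g^2 + 41*g^2/2 + 13*g + 25*sqrt(2)*g/2 - 6 + 15*sqrt(2)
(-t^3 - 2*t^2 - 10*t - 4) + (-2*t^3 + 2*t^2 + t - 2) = -3*t^3 - 9*t - 6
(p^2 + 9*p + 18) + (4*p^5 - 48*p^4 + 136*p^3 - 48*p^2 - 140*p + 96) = 4*p^5 - 48*p^4 + 136*p^3 - 47*p^2 - 131*p + 114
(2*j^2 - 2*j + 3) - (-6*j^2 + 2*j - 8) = 8*j^2 - 4*j + 11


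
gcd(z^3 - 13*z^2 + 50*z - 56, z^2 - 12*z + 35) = z - 7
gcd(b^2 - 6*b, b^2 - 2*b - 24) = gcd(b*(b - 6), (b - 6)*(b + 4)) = b - 6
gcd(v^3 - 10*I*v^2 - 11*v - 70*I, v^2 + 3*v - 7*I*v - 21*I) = v - 7*I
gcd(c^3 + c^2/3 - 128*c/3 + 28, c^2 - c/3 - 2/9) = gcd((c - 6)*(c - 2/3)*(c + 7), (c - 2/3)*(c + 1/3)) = c - 2/3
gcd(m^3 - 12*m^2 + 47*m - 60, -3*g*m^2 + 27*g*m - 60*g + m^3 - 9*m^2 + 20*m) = m^2 - 9*m + 20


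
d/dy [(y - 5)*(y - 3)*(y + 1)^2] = 4*y^3 - 18*y^2 + 22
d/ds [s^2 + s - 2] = 2*s + 1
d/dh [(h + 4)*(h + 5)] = 2*h + 9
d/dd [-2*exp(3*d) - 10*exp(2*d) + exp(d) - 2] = (-6*exp(2*d) - 20*exp(d) + 1)*exp(d)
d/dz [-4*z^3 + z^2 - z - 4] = -12*z^2 + 2*z - 1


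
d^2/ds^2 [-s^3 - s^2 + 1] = -6*s - 2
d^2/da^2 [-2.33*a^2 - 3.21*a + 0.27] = -4.66000000000000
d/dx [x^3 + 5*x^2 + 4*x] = 3*x^2 + 10*x + 4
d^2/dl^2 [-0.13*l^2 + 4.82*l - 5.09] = -0.260000000000000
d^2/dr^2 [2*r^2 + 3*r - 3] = 4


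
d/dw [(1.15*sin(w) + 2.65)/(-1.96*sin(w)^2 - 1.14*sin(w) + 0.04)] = (2.254*sin(w)^2 + 10.388*sin(w) + 3.067)*cos(w)/(3.8416*sin(w)^4 + 4.4688*sin(w)^3 + 1.1428*sin(w)^2 - 0.0912*sin(w) + 0.0016)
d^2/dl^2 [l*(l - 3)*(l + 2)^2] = 12*l^2 + 6*l - 16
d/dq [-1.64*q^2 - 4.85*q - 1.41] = -3.28*q - 4.85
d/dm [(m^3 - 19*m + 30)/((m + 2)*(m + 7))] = (m^4 + 18*m^3 + 61*m^2 - 60*m - 536)/(m^4 + 18*m^3 + 109*m^2 + 252*m + 196)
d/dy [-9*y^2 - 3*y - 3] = -18*y - 3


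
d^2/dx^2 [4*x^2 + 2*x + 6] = 8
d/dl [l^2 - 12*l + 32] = 2*l - 12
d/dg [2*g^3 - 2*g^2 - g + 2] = 6*g^2 - 4*g - 1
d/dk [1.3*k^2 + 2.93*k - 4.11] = 2.6*k + 2.93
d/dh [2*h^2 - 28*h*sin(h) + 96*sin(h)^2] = -28*h*cos(h) + 4*h - 28*sin(h) + 96*sin(2*h)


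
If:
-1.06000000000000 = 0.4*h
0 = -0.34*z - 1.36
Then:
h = -2.65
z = -4.00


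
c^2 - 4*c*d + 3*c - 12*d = (c + 3)*(c - 4*d)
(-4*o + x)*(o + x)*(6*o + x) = -24*o^3 - 22*o^2*x + 3*o*x^2 + x^3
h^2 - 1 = (h - 1)*(h + 1)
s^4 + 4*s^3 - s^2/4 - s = s*(s - 1/2)*(s + 1/2)*(s + 4)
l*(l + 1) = l^2 + l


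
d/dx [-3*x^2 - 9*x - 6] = -6*x - 9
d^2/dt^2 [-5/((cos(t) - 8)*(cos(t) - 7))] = 5*(4*sin(t)^4 - 3*sin(t)^2 + 3585*cos(t)/4 - 45*cos(3*t)/4 - 339)/((cos(t) - 8)^3*(cos(t) - 7)^3)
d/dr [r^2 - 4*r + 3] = 2*r - 4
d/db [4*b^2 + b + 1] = 8*b + 1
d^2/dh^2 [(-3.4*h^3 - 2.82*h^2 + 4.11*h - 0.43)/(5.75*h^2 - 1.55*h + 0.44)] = (-1.13686837721616e-13*h^5 + 222.37425*h^3 - 28.5808500000001*h^2 - 43.34499*h + 4.623786)/(190.109375*h^6 - 153.740625*h^5 + 85.085625*h^4 - 27.252875*h^3 + 6.5109*h^2 - 0.90024*h + 0.085184)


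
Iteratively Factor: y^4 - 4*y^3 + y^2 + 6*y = (y - 2)*(y^3 - 2*y^2 - 3*y) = y*(y - 2)*(y^2 - 2*y - 3) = y*(y - 3)*(y - 2)*(y + 1)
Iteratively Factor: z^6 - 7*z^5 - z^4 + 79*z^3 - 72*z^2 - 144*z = (z - 4)*(z^5 - 3*z^4 - 13*z^3 + 27*z^2 + 36*z) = (z - 4)^2*(z^4 + z^3 - 9*z^2 - 9*z) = z*(z - 4)^2*(z^3 + z^2 - 9*z - 9) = z*(z - 4)^2*(z + 3)*(z^2 - 2*z - 3) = z*(z - 4)^2*(z - 3)*(z + 3)*(z + 1)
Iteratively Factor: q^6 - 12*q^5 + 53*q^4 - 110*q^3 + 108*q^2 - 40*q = (q - 2)*(q^5 - 10*q^4 + 33*q^3 - 44*q^2 + 20*q) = (q - 2)^2*(q^4 - 8*q^3 + 17*q^2 - 10*q) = (q - 2)^3*(q^3 - 6*q^2 + 5*q) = (q - 5)*(q - 2)^3*(q^2 - q) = (q - 5)*(q - 2)^3*(q - 1)*(q)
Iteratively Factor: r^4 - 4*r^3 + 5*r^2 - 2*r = (r - 1)*(r^3 - 3*r^2 + 2*r) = (r - 1)^2*(r^2 - 2*r) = (r - 2)*(r - 1)^2*(r)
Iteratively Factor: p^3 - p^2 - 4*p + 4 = (p - 1)*(p^2 - 4) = (p - 1)*(p + 2)*(p - 2)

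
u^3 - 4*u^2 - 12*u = u*(u - 6)*(u + 2)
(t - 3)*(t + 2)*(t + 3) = t^3 + 2*t^2 - 9*t - 18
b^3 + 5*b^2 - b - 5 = (b - 1)*(b + 1)*(b + 5)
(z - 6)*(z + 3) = z^2 - 3*z - 18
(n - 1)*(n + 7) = n^2 + 6*n - 7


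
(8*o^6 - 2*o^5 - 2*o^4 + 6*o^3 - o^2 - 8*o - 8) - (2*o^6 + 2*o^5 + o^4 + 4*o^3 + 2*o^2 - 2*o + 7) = 6*o^6 - 4*o^5 - 3*o^4 + 2*o^3 - 3*o^2 - 6*o - 15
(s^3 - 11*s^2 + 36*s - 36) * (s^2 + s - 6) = s^5 - 10*s^4 + 19*s^3 + 66*s^2 - 252*s + 216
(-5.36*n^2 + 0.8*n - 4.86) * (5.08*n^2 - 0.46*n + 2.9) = -27.2288*n^4 + 6.5296*n^3 - 40.6008*n^2 + 4.5556*n - 14.094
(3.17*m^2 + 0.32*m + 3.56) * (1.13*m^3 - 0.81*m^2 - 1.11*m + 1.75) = 3.5821*m^5 - 2.2061*m^4 + 0.244899999999999*m^3 + 2.3087*m^2 - 3.3916*m + 6.23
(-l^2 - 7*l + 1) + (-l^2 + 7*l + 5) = 6 - 2*l^2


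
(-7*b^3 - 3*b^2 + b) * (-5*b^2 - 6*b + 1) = 35*b^5 + 57*b^4 + 6*b^3 - 9*b^2 + b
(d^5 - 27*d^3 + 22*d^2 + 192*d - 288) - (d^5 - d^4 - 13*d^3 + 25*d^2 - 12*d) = d^4 - 14*d^3 - 3*d^2 + 204*d - 288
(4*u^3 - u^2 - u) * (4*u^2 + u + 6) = 16*u^5 + 19*u^3 - 7*u^2 - 6*u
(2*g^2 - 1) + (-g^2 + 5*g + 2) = g^2 + 5*g + 1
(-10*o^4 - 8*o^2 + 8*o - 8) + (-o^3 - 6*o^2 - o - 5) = -10*o^4 - o^3 - 14*o^2 + 7*o - 13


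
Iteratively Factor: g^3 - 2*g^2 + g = (g - 1)*(g^2 - g) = (g - 1)^2*(g)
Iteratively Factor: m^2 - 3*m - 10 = (m - 5)*(m + 2)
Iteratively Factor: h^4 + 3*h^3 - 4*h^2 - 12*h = (h - 2)*(h^3 + 5*h^2 + 6*h) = h*(h - 2)*(h^2 + 5*h + 6) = h*(h - 2)*(h + 3)*(h + 2)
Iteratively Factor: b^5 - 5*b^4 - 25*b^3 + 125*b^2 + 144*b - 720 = (b - 5)*(b^4 - 25*b^2 + 144) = (b - 5)*(b + 4)*(b^3 - 4*b^2 - 9*b + 36) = (b - 5)*(b + 3)*(b + 4)*(b^2 - 7*b + 12) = (b - 5)*(b - 4)*(b + 3)*(b + 4)*(b - 3)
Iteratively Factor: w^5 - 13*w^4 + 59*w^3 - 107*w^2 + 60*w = (w)*(w^4 - 13*w^3 + 59*w^2 - 107*w + 60) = w*(w - 4)*(w^3 - 9*w^2 + 23*w - 15) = w*(w - 4)*(w - 3)*(w^2 - 6*w + 5) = w*(w - 4)*(w - 3)*(w - 1)*(w - 5)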